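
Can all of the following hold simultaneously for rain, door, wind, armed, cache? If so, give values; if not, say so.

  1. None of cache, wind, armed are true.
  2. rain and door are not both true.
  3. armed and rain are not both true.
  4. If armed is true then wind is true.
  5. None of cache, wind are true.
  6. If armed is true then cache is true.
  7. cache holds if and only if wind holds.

rain: False, door: True, wind: False, armed: False, cache: False

  (1) {cache, wind, armed}: 0 true — none ✓
  (2) rain=F, door=T — not both ✓
  (3) armed=F, rain=F — not both ✓
  (4) armed=F ⇒ wind: vacuous ✓
  (5) {cache, wind}: 0 true — none ✓
  (6) armed=F ⇒ cache: vacuous ✓
  (7) cache=F, wind=F — same ✓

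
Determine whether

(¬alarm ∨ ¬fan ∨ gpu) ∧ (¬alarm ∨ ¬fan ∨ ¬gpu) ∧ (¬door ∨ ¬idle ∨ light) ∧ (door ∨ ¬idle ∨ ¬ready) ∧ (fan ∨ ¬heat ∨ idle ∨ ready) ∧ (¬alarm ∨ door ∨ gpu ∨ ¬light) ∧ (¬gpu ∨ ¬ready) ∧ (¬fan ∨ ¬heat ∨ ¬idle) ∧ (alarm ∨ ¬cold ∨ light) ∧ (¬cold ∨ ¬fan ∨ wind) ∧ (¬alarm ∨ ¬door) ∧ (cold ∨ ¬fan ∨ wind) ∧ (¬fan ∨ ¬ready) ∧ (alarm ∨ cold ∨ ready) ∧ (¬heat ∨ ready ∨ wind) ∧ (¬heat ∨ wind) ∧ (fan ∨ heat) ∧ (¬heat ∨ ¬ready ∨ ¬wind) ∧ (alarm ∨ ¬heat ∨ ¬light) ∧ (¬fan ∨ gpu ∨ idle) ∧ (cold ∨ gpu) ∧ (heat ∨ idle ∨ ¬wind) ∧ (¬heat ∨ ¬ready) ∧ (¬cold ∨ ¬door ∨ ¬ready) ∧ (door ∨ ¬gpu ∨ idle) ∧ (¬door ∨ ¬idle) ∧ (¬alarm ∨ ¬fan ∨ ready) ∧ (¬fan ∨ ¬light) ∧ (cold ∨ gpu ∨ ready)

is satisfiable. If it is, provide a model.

idle = True, cold = False, door = False, wind = True, alarm = True, heat = True, light = False, ready = False, fan = False, gpu = True

Set idle = True.
  then (¬door ∨ ¬idle) forces door = False.
  then (door ∨ ¬idle ∨ ¬ready) forces ready = False.
Set cold = False.
  then (alarm ∨ cold ∨ ready) forces alarm = True.
  then (cold ∨ gpu) forces gpu = True.
  then (¬alarm ∨ ¬fan ∨ ready) forces fan = False.
  then (fan ∨ heat) forces heat = True.
  then (¬heat ∨ ready ∨ wind) forces wind = True.
Set light = False.
All clauses satisfied.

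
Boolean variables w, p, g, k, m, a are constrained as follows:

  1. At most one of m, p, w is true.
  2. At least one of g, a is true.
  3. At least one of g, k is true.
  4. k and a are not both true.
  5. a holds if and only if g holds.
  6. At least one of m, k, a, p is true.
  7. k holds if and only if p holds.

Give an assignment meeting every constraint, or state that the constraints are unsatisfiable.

w = False, p = False, g = True, k = False, m = False, a = True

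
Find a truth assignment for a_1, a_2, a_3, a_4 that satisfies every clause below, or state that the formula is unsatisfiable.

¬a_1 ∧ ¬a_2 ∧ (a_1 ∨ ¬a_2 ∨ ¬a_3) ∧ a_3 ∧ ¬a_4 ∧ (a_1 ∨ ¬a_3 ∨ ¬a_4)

Unit clause (¬a_1) forces a_1 = False.
Unit clause (¬a_2) forces a_2 = False.
Unit clause (a_3) forces a_3 = True.
Unit clause (¬a_4) forces a_4 = False.
All clauses satisfied.

a_1=F; a_2=F; a_3=T; a_4=F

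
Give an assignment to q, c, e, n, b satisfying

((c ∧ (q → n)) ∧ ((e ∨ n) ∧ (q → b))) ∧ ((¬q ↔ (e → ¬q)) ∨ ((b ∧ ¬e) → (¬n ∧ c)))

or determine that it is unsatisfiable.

q = False, c = True, e = True, n = False, b = True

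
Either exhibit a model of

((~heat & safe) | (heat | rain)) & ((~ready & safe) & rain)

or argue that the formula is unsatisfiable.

ready = False, heat = True, rain = True, safe = True

  (~heat & safe) | (heat | rain) = True
    ~heat & safe = False
      ~heat = False
    heat | rain = True
  (~ready & safe) & rain = True
    ~ready & safe = True
      ~ready = True
Both conjuncts True, so the formula holds.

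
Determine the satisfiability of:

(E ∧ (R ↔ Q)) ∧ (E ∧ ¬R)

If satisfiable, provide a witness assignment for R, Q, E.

R = False; Q = False; E = True

  E ∧ (R ↔ Q) = True
    R ↔ Q = True
  E ∧ ¬R = True
    ¬R = True
Both conjuncts True, so the formula holds.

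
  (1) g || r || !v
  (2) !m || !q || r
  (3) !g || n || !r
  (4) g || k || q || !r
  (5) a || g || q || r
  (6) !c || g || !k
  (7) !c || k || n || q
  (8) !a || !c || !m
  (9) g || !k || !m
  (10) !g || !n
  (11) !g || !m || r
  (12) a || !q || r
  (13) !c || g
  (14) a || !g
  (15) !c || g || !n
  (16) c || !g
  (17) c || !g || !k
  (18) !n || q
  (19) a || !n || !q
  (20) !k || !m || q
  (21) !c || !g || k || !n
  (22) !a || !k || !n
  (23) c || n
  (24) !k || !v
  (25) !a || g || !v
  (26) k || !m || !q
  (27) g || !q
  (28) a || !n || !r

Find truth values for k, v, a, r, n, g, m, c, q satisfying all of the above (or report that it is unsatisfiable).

Set k = False.
Set v = False.
Try a = False:
  (a || !g) forces g = False.
  (!c || g) forces c = False.
  (c || n) forces n = True.
  (!n || q) forces q = True.
  clause (a || !n || !q) is falsified — backtrack.
So a = True.
Set r = False.
Set n = False.
  then (c || n) forces c = True.
  then (!c || k || n || q) forces q = True.
  then (!a || !c || !m) forces m = False.
  then (!c || g) forces g = True.
All clauses satisfied.

k=F, v=F, a=T, r=F, n=F, g=T, m=F, c=T, q=T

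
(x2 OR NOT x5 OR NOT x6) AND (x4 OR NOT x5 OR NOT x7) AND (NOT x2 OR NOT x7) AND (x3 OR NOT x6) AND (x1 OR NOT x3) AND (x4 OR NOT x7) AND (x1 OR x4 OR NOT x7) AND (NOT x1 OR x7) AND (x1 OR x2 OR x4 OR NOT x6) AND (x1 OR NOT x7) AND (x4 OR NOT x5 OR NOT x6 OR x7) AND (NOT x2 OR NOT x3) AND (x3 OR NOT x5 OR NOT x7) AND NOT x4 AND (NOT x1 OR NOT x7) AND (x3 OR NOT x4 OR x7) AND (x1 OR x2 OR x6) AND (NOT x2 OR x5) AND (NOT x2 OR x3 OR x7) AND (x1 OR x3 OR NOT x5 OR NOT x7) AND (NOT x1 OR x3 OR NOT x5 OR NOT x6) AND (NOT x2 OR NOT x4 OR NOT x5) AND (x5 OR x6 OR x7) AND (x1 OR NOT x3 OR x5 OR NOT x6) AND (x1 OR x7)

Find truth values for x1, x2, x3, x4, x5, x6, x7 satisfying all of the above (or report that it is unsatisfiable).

Case x4 = True:
  Clause (NOT x4) is falsified — contradiction.
Case x4 = False:
  (x4 OR NOT x7) forces x7 = False.
  (NOT x1 OR x7) forces x1 = False.
  Clause (x1 OR x7) is falsified — contradiction.
Both cases fail, so the formula is unsatisfiable.

Unsatisfiable — no assignment works.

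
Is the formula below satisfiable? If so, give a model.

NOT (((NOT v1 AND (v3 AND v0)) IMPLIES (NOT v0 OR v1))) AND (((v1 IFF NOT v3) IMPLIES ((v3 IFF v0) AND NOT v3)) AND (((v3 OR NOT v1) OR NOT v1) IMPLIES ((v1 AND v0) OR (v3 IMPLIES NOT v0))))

No satisfying assignment exists.

Case v3 = True: the formula simplifies to NOT (((NOT v1 AND v0) IMPLIES (NOT v0 OR v1))) AND (v1 AND ((v1 AND v0) OR NOT v0)).
  v1 = True: the conjunct NOT (((NOT v1 AND v0) IMPLIES (NOT v0 OR v1))) becomes NOT ((False IMPLIES True)) = False.
  v1 = False: the conjunct v1 is False.
Case v3 = False: the conjunct NOT (((NOT v1 AND (v3 AND v0)) IMPLIES (NOT v0 OR v1))) becomes NOT ((False IMPLIES (NOT v0 OR v1))) = False.
Both cases fail — unsatisfiable.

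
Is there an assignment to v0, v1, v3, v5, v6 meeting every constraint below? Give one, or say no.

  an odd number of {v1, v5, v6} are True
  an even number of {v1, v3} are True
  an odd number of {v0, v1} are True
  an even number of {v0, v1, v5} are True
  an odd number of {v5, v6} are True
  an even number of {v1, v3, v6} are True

v0=T; v1=F; v3=F; v5=T; v6=F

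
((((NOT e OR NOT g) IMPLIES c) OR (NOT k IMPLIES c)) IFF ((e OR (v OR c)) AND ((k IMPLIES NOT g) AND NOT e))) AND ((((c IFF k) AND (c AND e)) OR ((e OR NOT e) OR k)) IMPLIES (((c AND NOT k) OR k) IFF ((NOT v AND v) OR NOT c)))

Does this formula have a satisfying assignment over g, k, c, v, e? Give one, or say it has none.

g = False, k = True, c = False, v = True, e = False

  (((NOT e OR NOT g) IMPLIES c) OR (NOT k IMPLIES c)) IFF ((e OR (v OR c)) AND ((k IMPLIES NOT g) AND NOT e)) = True
    ((NOT e OR NOT g) IMPLIES c) OR (NOT k IMPLIES c) = True
      (NOT e OR NOT g) IMPLIES c = False
        NOT e OR NOT g = True
          NOT e = True
          NOT g = True
      NOT k IMPLIES c = True
        NOT k = False
    (e OR (v OR c)) AND ((k IMPLIES NOT g) AND NOT e) = True
      e OR (v OR c) = True
        v OR c = True
      (k IMPLIES NOT g) AND NOT e = True
        k IMPLIES NOT g = True
          NOT g = True
        NOT e = True
  (((c IFF k) AND (c AND e)) OR ((e OR NOT e) OR k)) IMPLIES (((c AND NOT k) OR k) IFF ((NOT v AND v) OR NOT c)) = True
    ((c IFF k) AND (c AND e)) OR ((e OR NOT e) OR k) = True
      (c IFF k) AND (c AND e) = False
        c IFF k = False
        c AND e = False
      (e OR NOT e) OR k = True
        e OR NOT e = True
          NOT e = True
    ((c AND NOT k) OR k) IFF ((NOT v AND v) OR NOT c) = True
      (c AND NOT k) OR k = True
        c AND NOT k = False
          NOT k = False
      (NOT v AND v) OR NOT c = True
        NOT v AND v = False
          NOT v = False
        NOT c = True
Both conjuncts True, so the formula holds.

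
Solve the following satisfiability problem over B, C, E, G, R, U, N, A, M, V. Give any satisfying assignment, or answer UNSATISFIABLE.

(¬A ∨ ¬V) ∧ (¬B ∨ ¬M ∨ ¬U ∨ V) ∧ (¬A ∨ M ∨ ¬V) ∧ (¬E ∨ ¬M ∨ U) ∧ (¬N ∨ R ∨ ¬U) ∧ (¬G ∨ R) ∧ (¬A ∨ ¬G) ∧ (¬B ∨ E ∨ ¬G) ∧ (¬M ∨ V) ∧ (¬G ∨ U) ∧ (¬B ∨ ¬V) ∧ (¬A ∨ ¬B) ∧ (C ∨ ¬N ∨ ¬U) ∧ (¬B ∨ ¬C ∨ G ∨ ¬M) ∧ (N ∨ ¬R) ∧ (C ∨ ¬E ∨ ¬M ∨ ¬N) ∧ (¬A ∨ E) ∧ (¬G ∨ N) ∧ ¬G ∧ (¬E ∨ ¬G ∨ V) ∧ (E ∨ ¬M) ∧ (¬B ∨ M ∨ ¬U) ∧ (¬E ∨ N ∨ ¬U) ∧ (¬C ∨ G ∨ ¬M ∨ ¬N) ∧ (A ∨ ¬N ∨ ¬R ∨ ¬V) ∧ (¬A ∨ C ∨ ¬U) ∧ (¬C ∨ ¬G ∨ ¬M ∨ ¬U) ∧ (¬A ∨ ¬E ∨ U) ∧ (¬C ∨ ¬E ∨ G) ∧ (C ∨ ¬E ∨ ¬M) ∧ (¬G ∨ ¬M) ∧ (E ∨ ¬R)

B = False, C = False, E = True, G = False, R = False, U = False, N = False, A = False, M = False, V = True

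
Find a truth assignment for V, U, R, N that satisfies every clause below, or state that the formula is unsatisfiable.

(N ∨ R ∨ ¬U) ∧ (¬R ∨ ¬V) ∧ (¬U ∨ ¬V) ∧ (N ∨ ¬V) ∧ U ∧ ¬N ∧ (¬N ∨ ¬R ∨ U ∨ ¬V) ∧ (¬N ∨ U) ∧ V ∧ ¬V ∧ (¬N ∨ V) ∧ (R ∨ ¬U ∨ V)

UNSATISFIABLE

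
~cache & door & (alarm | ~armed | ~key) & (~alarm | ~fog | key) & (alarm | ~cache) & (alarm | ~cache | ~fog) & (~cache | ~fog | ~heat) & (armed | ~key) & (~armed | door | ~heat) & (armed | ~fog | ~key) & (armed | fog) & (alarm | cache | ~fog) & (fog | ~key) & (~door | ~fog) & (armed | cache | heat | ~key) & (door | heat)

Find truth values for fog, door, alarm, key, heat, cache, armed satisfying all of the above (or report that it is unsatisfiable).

fog = False, door = True, alarm = False, key = False, heat = True, cache = False, armed = True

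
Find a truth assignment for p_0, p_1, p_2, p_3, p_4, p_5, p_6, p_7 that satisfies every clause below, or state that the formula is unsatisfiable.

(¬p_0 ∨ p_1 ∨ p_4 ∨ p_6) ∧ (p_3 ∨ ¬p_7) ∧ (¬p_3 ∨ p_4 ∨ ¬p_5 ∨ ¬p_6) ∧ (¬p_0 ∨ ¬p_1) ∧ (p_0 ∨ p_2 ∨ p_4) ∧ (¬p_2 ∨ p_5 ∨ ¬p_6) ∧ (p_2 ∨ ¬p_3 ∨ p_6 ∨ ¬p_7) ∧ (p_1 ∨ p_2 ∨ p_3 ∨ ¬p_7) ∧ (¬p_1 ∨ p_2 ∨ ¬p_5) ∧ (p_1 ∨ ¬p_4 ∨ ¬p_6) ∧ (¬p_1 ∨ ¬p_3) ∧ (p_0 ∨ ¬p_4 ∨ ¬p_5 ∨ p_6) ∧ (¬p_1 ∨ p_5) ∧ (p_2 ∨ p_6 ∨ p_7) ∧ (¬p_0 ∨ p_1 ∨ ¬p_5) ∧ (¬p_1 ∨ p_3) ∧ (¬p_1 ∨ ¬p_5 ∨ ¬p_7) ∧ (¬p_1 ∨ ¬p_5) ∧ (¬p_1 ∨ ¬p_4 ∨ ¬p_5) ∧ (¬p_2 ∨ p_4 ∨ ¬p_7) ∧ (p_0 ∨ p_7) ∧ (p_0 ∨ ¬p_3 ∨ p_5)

p_0: True, p_1: False, p_2: False, p_3: True, p_4: False, p_5: False, p_6: True, p_7: False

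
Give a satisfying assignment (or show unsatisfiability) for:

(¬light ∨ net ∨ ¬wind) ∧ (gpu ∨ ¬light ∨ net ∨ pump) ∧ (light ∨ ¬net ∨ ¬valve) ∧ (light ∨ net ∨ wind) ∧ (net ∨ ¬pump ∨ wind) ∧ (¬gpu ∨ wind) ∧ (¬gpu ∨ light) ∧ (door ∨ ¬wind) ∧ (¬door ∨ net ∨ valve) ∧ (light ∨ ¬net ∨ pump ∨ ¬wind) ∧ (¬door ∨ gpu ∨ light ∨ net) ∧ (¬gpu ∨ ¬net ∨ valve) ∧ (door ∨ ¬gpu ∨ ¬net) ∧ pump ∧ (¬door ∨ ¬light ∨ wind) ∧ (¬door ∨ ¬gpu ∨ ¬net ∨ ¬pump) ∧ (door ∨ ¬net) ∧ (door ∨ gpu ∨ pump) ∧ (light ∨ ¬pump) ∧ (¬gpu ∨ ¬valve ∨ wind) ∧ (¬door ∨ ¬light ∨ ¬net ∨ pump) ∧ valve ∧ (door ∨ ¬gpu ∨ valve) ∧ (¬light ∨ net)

Unit clause (pump) forces pump = True.
In (light ∨ ¬pump) only light is left, so light = True.
Unit clause (valve) forces valve = True.
In (¬light ∨ net) only net is left, so net = True.
In (door ∨ ¬net) only door is left, so door = True.
In (¬door ∨ ¬light ∨ wind) only wind is left, so wind = True.
In (¬door ∨ ¬gpu ∨ ¬net ∨ ¬pump) only ¬gpu is left, so gpu = False.
All clauses satisfied.

net: True; pump: True; wind: True; light: True; gpu: False; valve: True; door: True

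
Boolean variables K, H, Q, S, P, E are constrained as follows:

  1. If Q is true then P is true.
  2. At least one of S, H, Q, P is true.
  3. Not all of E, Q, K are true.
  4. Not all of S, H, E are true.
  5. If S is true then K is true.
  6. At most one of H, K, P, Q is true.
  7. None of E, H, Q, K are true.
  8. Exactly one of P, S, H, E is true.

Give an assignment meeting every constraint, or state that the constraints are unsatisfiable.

K: False, H: False, Q: False, S: False, P: True, E: False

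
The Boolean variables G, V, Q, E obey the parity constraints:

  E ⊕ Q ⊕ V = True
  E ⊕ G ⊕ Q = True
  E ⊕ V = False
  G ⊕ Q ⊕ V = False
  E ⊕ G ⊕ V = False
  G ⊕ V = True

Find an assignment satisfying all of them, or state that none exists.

Adding constraints 2, 3, 4 mod 2: every variable appears an even number of times on the left, so the left side is 0.
But the right sides sum to 1 (mod 2). 0 ≠ 1 — the system is inconsistent.

The formula is unsatisfiable.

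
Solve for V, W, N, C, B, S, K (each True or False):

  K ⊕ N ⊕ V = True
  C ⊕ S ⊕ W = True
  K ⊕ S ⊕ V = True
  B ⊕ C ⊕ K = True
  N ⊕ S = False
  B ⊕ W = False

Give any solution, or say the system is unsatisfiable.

V = True, W = True, N = False, C = False, B = True, S = False, K = False

K ⊕ N ⊕ V = F ⊕ F ⊕ T = True ✓
C ⊕ S ⊕ W = F ⊕ F ⊕ T = True ✓
K ⊕ S ⊕ V = F ⊕ F ⊕ T = True ✓
B ⊕ C ⊕ K = T ⊕ F ⊕ F = True ✓
N ⊕ S = F ⊕ F = False ✓
B ⊕ W = T ⊕ T = False ✓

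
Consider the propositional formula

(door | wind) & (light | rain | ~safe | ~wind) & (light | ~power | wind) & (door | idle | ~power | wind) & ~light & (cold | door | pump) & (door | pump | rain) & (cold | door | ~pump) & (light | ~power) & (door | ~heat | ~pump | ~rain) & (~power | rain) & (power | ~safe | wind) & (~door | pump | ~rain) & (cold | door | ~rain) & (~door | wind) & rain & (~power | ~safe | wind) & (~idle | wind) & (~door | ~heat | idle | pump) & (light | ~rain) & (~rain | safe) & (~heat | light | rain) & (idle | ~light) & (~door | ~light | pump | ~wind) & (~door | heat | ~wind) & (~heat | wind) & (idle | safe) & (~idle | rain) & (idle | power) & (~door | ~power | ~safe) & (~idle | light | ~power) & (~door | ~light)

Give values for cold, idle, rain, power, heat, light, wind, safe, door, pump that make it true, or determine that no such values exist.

Unsatisfiable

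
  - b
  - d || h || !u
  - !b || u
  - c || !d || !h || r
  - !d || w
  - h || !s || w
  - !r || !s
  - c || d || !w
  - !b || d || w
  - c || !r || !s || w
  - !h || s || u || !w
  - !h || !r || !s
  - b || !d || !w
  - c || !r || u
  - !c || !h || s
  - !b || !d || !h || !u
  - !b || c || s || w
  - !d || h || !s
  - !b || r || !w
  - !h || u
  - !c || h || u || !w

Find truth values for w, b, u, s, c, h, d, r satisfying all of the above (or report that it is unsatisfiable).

w: True, b: True, u: True, s: False, c: False, h: False, d: True, r: True

Unit clause (b) forces b = True.
In (!b || u) only u is left, so u = True.
Try w = False:
  (!d || w) forces d = False.
  clause (!b || d || w) is falsified — backtrack.
So w = True.
  then (!b || r || !w) forces r = True.
  then (!r || !s) forces s = False.
Set c = False.
  then (c || d || !w) forces d = True.
  then (!b || !d || !h || !u) forces h = False.
All clauses satisfied.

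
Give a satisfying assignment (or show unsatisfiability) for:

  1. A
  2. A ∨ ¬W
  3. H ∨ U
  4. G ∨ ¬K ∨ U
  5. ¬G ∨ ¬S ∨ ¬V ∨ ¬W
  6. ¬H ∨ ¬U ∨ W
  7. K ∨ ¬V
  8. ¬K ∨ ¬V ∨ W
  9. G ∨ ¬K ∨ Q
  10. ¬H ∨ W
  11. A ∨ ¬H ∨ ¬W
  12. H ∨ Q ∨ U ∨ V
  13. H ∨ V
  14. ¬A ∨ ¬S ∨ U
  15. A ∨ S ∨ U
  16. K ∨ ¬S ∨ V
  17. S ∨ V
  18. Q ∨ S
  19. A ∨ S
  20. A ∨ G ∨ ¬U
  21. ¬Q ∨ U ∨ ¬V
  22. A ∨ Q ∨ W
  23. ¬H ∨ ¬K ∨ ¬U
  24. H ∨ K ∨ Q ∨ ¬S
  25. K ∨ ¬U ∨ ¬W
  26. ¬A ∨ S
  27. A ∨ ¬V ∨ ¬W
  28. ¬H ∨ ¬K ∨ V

A: True; H: False; G: False; S: True; V: True; K: True; W: True; Q: True; U: True

Unit clause (A) forces A = True.
In (¬A ∨ S) only S is left, so S = True.
In (¬A ∨ ¬S ∨ U) only U is left, so U = True.
Try H = True:
  (¬H ∨ ¬U ∨ W) forces W = True.
  (¬H ∨ ¬K ∨ ¬U) forces K = False.
  clause (K ∨ ¬U ∨ ¬W) is falsified — backtrack.
So H = False.
  then (H ∨ V) forces V = True.
  then (K ∨ ¬V) forces K = True.
  then (¬K ∨ ¬V ∨ W) forces W = True.
  then (¬G ∨ ¬S ∨ ¬V ∨ ¬W) forces G = False.
  then (G ∨ ¬K ∨ Q) forces Q = True.
All clauses satisfied.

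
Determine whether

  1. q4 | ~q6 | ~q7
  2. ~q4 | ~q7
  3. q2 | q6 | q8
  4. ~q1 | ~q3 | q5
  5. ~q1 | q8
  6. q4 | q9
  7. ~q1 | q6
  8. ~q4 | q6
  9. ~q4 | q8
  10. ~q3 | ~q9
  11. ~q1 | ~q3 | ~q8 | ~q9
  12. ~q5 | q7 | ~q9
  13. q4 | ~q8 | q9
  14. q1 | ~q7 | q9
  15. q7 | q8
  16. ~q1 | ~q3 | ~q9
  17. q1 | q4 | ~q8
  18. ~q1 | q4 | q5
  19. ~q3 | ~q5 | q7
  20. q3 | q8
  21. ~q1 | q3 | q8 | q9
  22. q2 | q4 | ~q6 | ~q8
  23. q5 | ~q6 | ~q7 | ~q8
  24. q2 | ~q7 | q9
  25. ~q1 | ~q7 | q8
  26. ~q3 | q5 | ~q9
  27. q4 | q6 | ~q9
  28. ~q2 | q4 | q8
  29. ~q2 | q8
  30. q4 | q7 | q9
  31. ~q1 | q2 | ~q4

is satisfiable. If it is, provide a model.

q1 = False, q2 = True, q3 = False, q4 = True, q5 = False, q6 = True, q7 = False, q8 = True, q9 = False

Set q1 = False.
Set q2 = True.
  then (~q2 | q8) forces q8 = True.
  then (q1 | q4 | ~q8) forces q4 = True.
  then (~q4 | ~q7) forces q7 = False.
  then (~q4 | q6) forces q6 = True.
Set q3 = False.
Set q5 = False.
Set q9 = False.
All clauses satisfied.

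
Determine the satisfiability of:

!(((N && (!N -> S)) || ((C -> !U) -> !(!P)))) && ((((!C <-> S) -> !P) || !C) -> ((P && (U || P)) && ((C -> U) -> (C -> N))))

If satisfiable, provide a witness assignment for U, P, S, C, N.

UNSATISFIABLE

Case P = True: the conjunct !(((N && (!N -> S)) || ((C -> !U) -> !(!P)))) becomes !(((N && (!N -> S)) || True)) = False.
Case P = False: the conjunct (((!C <-> S) -> !P) || !C) -> ((P && (U || P)) && ((C -> U) -> (C -> N))) becomes (True || !C) -> (False && ((C -> U) -> (C -> N))) = False.
Both cases fail — unsatisfiable.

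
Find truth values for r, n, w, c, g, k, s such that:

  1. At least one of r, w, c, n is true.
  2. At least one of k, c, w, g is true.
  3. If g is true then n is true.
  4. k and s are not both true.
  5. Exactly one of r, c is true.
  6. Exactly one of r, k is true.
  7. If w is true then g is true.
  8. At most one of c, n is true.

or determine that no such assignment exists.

r=T, n=T, w=F, c=F, g=T, k=F, s=F

  (1) {r, w, c, n}: 2 true — at least one ✓
  (2) {k, c, w, g}: 1 true — at least one ✓
  (3) g=T ⇒ n: T ✓
  (4) k=F, s=F — not both ✓
  (5) {r, c}: 1 true — exactly one ✓
  (6) {r, k}: 1 true — exactly one ✓
  (7) w=F ⇒ g: vacuous ✓
  (8) {c, n}: 1 true — at most one ✓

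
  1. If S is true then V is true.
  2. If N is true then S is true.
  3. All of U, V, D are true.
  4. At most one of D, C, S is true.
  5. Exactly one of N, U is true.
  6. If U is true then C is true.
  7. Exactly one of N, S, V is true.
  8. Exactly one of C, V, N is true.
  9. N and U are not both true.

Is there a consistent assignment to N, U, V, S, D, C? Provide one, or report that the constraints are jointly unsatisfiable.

Case C = True:
  (3) forces U = True.
  (3) forces V = True.
  Constraint (8) is violated (C=T, V=T) — contradiction.
Case C = False:
  (3) forces U = True.
  Constraint (6) is violated (U=T, C=F) — contradiction.
Both cases fail — unsatisfiable.

Unsatisfiable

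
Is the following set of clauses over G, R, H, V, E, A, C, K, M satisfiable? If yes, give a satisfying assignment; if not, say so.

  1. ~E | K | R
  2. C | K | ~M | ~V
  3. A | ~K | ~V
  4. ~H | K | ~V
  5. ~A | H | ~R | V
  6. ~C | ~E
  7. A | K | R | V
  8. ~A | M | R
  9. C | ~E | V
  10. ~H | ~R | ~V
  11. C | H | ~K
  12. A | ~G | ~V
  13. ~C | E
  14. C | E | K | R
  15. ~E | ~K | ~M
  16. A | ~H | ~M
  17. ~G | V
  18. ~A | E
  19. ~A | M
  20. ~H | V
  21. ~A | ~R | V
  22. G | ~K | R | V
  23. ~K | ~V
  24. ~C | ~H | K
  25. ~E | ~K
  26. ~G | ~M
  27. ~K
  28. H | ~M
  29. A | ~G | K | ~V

Unit clause (~K) forces K = False.
Set G = False.
Try R = False:
  (~E | K | R) forces E = False.
  (~C | E) forces C = False.
  clause (C | E | K | R) is falsified — backtrack.
So R = True.
Set H = False.
  then (H | ~M) forces M = False.
  then (~A | M) forces A = False.
Set V = True.
Set E = True.
  then (~C | ~E) forces C = False.
All clauses satisfied.

G = False; R = True; H = False; V = True; E = True; A = False; C = False; K = False; M = False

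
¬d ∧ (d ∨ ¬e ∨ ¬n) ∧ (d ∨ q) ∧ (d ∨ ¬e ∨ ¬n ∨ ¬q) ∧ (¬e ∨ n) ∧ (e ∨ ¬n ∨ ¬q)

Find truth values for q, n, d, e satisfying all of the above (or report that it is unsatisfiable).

q = True; n = False; d = False; e = False

Unit clause (¬d) forces d = False.
In (d ∨ q) only q is left, so q = True.
Try n = True:
  (d ∨ ¬e ∨ ¬n) forces e = False.
  clause (e ∨ ¬n ∨ ¬q) is falsified — backtrack.
So n = False.
  then (¬e ∨ n) forces e = False.
Check each clause:
  (¬d): ¬d holds.
  (d ∨ ¬e ∨ ¬n): ¬e holds.
  (d ∨ q): q holds.
  (d ∨ ¬e ∨ ¬n ∨ ¬q): ¬e holds.
  (¬e ∨ n): ¬e holds.
  (e ∨ ¬n ∨ ¬q): ¬n holds.
All clauses satisfied.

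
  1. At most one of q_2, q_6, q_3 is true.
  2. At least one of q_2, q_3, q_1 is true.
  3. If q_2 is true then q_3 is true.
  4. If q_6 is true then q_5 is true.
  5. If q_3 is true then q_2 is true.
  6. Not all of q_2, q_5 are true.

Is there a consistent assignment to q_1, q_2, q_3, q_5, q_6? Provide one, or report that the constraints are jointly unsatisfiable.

q_1: True, q_2: False, q_3: False, q_5: True, q_6: True

  (1) {q_2, q_6, q_3}: 1 true — at most one ✓
  (2) {q_2, q_3, q_1}: 1 true — at least one ✓
  (3) q_2=F ⇒ q_3: vacuous ✓
  (4) q_6=T ⇒ q_5: T ✓
  (5) q_3=F ⇒ q_2: vacuous ✓
  (6) {q_2, q_5}: 1/2 true — not all ✓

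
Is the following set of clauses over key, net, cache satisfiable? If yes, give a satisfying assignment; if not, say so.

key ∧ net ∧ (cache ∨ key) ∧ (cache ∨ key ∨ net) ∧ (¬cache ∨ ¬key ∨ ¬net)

Unit clause (key) forces key = True.
Unit clause (net) forces net = True.
In (¬cache ∨ ¬key ∨ ¬net) only ¬cache is left, so cache = False.
All clauses satisfied.

key = True; net = True; cache = False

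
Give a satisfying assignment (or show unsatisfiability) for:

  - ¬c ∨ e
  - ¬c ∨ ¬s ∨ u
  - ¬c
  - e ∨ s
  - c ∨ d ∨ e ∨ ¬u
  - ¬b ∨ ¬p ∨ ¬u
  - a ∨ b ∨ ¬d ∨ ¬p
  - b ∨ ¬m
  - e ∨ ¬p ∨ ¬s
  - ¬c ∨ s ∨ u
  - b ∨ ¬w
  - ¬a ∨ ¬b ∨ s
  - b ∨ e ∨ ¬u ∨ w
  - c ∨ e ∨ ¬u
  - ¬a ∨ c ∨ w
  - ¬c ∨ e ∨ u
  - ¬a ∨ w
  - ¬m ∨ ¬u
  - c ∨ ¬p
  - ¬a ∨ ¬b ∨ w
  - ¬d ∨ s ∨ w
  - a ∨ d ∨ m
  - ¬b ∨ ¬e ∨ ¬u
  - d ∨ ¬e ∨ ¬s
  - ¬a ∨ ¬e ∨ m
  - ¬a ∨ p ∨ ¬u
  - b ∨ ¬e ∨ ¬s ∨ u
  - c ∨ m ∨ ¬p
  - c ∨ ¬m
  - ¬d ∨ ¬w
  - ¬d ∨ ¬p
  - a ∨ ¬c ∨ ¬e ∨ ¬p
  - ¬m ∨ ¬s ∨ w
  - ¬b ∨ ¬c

m=F; e=T; c=F; b=F; s=T; w=F; d=T; a=F; u=T; p=F

Unit clause (¬c) forces c = False.
In (c ∨ ¬p) only ¬p is left, so p = False.
In (c ∨ ¬m) only ¬m is left, so m = False.
Set e = True.
  then (¬a ∨ ¬e ∨ m) forces a = False.
  then (a ∨ d ∨ m) forces d = True.
  then (¬d ∨ ¬w) forces w = False.
  then (¬d ∨ s ∨ w) forces s = True.
Set b = False.
  then (b ∨ ¬e ∨ ¬s ∨ u) forces u = True.
All clauses satisfied.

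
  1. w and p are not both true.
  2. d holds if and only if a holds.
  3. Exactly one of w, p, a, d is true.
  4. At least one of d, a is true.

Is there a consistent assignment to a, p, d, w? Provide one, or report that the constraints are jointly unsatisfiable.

Case a = True:
  (2) with a=T forces d = True.
  Constraint (3) is violated (a=T, d=T) — contradiction.
Case a = False:
  (2) with a=F forces d = False.
  Constraint (4) is violated (d=F, a=F) — contradiction.
Both cases fail — unsatisfiable.

The formula is unsatisfiable.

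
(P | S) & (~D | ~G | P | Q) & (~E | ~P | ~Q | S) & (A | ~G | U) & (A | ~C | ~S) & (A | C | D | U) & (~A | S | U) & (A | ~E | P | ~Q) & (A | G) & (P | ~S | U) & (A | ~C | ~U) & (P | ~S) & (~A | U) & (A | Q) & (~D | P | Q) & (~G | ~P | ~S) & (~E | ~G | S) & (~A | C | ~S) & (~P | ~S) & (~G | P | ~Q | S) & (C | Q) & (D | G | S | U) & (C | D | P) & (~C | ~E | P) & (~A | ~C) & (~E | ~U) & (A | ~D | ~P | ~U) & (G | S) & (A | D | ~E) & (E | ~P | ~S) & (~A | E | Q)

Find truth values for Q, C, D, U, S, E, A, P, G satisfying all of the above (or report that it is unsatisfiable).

Try Q = False:
  (A | Q) forces A = True.
  (~A | U) forces U = True.
  (C | Q) forces C = True.
  clause (~A | ~C) is falsified — backtrack.
So Q = True.
Set C = False.
Set D = True.
Set U = True.
  then (~E | ~U) forces E = False.
Set S = False.
  then (P | S) forces P = True.
  then (A | ~D | ~P | ~U) forces A = True.
  then (G | S) forces G = True.
All clauses satisfied.

Q = True, C = False, D = True, U = True, S = False, E = False, A = True, P = True, G = True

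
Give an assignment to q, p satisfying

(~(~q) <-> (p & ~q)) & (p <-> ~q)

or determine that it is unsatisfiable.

UNSATISFIABLE

Case q = True: the conjunct ~(~q) <-> (p & ~q) becomes ~False <-> (p & False) = False.
Case q = False: the formula simplifies to ~p & p.
  p = True: the conjunct ~p is False.
  p = False: the conjunct p is False.
Both cases fail — unsatisfiable.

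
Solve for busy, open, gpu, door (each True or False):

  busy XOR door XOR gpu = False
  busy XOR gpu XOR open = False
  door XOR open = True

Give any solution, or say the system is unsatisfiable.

Adding constraints 1, 2, 3 mod 2: every variable appears an even number of times on the left, so the left side is 0.
But the right sides sum to 1 (mod 2). 0 ≠ 1 — the system is inconsistent.

No satisfying assignment exists.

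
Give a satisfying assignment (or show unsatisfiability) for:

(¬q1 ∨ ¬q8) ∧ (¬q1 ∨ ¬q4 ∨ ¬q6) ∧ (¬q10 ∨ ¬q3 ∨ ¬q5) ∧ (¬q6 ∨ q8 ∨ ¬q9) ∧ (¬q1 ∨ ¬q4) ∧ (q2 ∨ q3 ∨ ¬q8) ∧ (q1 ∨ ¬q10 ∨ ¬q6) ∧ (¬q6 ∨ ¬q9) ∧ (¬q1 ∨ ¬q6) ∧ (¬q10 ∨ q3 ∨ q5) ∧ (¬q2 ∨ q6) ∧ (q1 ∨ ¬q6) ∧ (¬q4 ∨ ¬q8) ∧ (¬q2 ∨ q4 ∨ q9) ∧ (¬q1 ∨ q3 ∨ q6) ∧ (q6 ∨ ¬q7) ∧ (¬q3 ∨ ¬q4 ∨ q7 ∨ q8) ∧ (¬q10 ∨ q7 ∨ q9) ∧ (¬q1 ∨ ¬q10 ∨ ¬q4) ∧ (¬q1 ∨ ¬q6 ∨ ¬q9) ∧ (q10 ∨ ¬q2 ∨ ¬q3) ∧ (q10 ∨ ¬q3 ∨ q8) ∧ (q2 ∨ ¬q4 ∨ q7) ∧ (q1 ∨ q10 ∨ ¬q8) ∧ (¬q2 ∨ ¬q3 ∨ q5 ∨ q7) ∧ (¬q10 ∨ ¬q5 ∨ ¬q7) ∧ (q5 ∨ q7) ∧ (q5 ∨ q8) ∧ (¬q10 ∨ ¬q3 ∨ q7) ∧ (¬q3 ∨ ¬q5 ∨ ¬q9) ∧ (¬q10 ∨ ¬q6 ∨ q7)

q1 = False, q2 = False, q3 = False, q4 = False, q5 = True, q6 = False, q7 = False, q8 = False, q9 = True, q10 = True

Set q1 = False.
  then (q1 ∨ ¬q6) forces q6 = False.
  then (q6 ∨ ¬q7) forces q7 = False.
  then (q5 ∨ q7) forces q5 = True.
  then (¬q2 ∨ q6) forces q2 = False.
  then (q2 ∨ ¬q4 ∨ q7) forces q4 = False.
Try q3 = True:
  (¬q10 ∨ ¬q3 ∨ ¬q5) forces q10 = False.
  (q10 ∨ ¬q3 ∨ q8) forces q8 = True.
  clause (q1 ∨ q10 ∨ ¬q8) is falsified — backtrack.
So q3 = False.
  then (q2 ∨ q3 ∨ ¬q8) forces q8 = False.
Set q9 = True.
Set q10 = True.
All clauses satisfied.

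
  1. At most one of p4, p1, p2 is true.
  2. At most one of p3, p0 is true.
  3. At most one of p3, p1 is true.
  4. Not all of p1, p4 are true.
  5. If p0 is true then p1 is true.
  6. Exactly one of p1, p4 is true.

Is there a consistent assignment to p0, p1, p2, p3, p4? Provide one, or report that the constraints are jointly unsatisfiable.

p0=F, p1=F, p2=F, p3=T, p4=T

  (1) {p4, p1, p2}: 1 true — at most one ✓
  (2) {p3, p0}: 1 true — at most one ✓
  (3) {p3, p1}: 1 true — at most one ✓
  (4) {p1, p4}: 1/2 true — not all ✓
  (5) p0=F ⇒ p1: vacuous ✓
  (6) {p1, p4}: 1 true — exactly one ✓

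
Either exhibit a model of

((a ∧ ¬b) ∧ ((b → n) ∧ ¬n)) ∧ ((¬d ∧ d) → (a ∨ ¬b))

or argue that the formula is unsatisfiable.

a = True; b = False; d = True; n = False

  (a ∧ ¬b) ∧ ((b → n) ∧ ¬n) = True
    a ∧ ¬b = True
      ¬b = True
    (b → n) ∧ ¬n = True
      b → n = True
      ¬n = True
  (¬d ∧ d) → (a ∨ ¬b) = True
    ¬d ∧ d = False
      ¬d = False
    a ∨ ¬b = True
      ¬b = True
Both conjuncts True, so the formula holds.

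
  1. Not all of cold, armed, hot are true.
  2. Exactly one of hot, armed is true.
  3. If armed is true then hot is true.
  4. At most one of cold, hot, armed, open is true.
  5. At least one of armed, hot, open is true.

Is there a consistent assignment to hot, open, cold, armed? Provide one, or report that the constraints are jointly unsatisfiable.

hot = True, open = False, cold = False, armed = False

  (1) {cold, armed, hot}: 1/3 true — not all ✓
  (2) {hot, armed}: 1 true — exactly one ✓
  (3) armed=F ⇒ hot: vacuous ✓
  (4) {cold, hot, armed, open}: 1 true — at most one ✓
  (5) {armed, hot, open}: 1 true — at least one ✓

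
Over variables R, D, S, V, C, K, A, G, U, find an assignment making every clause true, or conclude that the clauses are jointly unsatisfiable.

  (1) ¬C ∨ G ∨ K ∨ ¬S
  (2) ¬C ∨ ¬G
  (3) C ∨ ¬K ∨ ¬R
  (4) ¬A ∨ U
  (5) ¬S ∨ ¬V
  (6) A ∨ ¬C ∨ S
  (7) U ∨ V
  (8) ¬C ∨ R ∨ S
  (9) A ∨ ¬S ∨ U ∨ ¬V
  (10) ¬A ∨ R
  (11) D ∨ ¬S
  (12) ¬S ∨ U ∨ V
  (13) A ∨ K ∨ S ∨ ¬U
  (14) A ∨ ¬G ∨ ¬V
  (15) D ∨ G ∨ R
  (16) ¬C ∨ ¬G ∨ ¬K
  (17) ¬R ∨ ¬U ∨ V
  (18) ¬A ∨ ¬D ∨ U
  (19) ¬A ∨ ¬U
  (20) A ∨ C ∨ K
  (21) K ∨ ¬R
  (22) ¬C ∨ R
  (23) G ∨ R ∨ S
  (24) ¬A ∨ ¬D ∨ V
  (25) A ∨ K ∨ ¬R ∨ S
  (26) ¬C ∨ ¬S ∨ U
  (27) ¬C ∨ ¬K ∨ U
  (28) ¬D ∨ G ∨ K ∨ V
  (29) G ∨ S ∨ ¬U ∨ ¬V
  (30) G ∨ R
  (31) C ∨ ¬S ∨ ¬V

Set R = False.
  then (¬A ∨ R) forces A = False.
  then (¬C ∨ R) forces C = False.
  then (G ∨ R) forces G = True.
  then (A ∨ ¬G ∨ ¬V) forces V = False.
  then (A ∨ C ∨ K) forces K = True.
  then (U ∨ V) forces U = True.
Set D = True.
Set S = True.
All clauses satisfied.

R=F, D=T, S=T, V=F, C=F, K=T, A=F, G=T, U=T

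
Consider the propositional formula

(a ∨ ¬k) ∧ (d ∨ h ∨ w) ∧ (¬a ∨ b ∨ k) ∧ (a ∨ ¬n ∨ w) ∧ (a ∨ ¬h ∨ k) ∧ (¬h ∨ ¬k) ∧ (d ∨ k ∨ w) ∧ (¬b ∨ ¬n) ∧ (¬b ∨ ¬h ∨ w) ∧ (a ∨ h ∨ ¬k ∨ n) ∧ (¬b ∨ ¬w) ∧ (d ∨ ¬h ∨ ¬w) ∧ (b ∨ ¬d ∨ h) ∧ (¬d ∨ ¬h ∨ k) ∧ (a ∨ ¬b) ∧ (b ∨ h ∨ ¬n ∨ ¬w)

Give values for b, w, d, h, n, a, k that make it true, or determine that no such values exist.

Set b = False.
Set w = True.
Try d = True:
  (b ∨ ¬d ∨ h) forces h = True.
  (¬h ∨ ¬k) forces k = False.
  clause (¬d ∨ ¬h ∨ k) is falsified — backtrack.
So d = False.
  then (d ∨ ¬h ∨ ¬w) forces h = False.
  then (b ∨ h ∨ ¬n ∨ ¬w) forces n = False.
Set a = True.
  then (¬a ∨ b ∨ k) forces k = True.
All clauses satisfied.

b = False; w = True; d = False; h = False; n = False; a = True; k = True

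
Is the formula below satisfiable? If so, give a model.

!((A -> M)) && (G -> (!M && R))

M: False, G: False, A: True, R: True

  !((A -> M)) = True
    A -> M = False
  G -> (!M && R) = True
    !M && R = True
      !M = True
Both conjuncts True, so the formula holds.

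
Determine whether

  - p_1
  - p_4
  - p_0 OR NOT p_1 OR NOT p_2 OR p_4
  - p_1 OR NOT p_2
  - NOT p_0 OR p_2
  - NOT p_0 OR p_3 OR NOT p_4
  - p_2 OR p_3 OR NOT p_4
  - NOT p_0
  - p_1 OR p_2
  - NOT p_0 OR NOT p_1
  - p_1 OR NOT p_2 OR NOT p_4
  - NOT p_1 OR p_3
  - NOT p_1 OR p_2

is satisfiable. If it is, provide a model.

p_0=F, p_1=T, p_2=T, p_3=T, p_4=T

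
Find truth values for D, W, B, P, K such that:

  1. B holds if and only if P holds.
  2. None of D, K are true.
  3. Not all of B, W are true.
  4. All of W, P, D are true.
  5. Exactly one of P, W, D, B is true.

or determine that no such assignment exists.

Case D = True:
  Constraint (2) is violated (D=T) — contradiction.
Case D = False:
  Constraint (4) is violated (D=F) — contradiction.
Both cases fail — unsatisfiable.

No satisfying assignment exists.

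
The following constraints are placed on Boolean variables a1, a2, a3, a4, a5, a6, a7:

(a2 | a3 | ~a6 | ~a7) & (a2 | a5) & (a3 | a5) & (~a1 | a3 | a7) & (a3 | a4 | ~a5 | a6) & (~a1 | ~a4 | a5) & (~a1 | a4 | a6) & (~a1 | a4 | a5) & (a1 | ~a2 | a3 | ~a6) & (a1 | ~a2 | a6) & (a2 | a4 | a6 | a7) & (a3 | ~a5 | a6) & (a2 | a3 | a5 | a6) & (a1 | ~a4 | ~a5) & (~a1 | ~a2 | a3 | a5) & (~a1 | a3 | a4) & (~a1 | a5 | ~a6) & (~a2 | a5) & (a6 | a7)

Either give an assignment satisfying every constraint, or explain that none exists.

a1 = True; a2 = False; a3 = True; a4 = True; a5 = True; a6 = True; a7 = False

Set a1 = True.
Set a2 = False.
  then (a2 | a5) forces a5 = True.
Try a3 = False:
  (~a1 | a3 | a7) forces a7 = True.
  (a2 | a3 | ~a6 | ~a7) forces a6 = False.
  clause (a3 | ~a5 | a6) is falsified — backtrack.
So a3 = True.
Set a4 = True.
Set a6 = True.
Set a7 = False.
All clauses satisfied.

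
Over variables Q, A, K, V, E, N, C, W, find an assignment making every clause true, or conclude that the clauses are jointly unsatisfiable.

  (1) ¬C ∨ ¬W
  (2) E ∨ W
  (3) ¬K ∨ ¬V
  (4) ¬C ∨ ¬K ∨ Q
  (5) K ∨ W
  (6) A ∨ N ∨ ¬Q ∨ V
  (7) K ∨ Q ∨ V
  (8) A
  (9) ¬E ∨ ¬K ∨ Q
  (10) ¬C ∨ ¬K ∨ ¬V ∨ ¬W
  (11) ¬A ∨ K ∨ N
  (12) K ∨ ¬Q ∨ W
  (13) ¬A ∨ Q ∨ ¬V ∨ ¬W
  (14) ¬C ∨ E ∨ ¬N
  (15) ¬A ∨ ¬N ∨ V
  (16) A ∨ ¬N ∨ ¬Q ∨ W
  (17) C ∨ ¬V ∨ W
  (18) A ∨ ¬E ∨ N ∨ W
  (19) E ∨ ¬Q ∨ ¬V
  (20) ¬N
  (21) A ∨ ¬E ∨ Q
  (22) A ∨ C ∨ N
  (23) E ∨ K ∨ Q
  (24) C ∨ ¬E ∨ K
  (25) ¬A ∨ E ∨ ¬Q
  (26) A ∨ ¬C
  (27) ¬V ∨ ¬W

Q: True, A: True, K: True, V: False, E: True, N: False, C: False, W: False

Unit clause (A) forces A = True.
Unit clause (¬N) forces N = False.
In (¬A ∨ K ∨ N) only K is left, so K = True.
In (¬K ∨ ¬V) only ¬V is left, so V = False.
Set Q = True.
  then (¬A ∨ E ∨ ¬Q) forces E = True.
Set C = False.
Set W = False.
All clauses satisfied.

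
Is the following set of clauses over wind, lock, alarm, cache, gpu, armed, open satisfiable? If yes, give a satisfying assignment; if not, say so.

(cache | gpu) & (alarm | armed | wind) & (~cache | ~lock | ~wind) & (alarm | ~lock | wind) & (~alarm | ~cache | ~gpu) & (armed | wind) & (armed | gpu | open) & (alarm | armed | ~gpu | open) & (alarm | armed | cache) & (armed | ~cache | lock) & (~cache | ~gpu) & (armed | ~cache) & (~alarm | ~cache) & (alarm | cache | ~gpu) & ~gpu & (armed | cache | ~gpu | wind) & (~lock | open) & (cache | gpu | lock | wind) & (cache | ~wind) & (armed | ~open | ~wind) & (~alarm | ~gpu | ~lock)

wind = True, lock = False, alarm = False, cache = True, gpu = False, armed = True, open = False

Unit clause (~gpu) forces gpu = False.
In (cache | gpu) only cache is left, so cache = True.
In (armed | ~cache) only armed is left, so armed = True.
In (~alarm | ~cache) only ~alarm is left, so alarm = False.
Set wind = True.
  then (~cache | ~lock | ~wind) forces lock = False.
Set open = False.
All clauses satisfied.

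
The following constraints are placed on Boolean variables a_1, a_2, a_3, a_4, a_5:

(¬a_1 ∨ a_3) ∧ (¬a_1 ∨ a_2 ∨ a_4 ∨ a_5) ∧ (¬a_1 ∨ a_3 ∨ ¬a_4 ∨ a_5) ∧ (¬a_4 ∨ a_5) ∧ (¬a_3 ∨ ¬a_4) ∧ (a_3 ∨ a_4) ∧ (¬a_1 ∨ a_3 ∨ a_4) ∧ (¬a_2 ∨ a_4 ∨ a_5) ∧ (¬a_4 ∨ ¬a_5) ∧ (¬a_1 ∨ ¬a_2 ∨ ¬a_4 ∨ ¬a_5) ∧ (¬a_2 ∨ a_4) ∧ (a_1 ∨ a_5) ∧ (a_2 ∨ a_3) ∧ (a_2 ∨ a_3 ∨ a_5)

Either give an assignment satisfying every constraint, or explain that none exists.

Set a_1 = False.
  then (a_1 ∨ a_5) forces a_5 = True.
  then (¬a_4 ∨ ¬a_5) forces a_4 = False.
  then (¬a_2 ∨ a_4) forces a_2 = False.
  then (a_2 ∨ a_3) forces a_3 = True.
All clauses satisfied.

a_1 = False; a_2 = False; a_3 = True; a_4 = False; a_5 = True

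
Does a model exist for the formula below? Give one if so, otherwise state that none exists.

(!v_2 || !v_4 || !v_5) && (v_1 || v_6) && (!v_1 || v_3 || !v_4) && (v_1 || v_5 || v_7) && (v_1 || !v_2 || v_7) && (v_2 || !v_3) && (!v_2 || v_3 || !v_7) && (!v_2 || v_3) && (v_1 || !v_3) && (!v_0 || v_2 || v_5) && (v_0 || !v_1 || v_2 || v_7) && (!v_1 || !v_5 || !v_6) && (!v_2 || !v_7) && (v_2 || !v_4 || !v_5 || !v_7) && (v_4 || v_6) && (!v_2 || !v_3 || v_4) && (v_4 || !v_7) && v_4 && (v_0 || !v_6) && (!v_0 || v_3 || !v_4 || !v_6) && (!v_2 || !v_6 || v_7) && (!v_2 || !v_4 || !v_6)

Unit clause (v_4) forces v_4 = True.
Set v_0 = True.
Try v_1 = False:
  (v_1 || v_6) forces v_6 = True.
  (v_1 || !v_3) forces v_3 = False.
  clause (!v_0 || v_3 || !v_4 || !v_6) is falsified — backtrack.
So v_1 = True.
  then (!v_1 || v_3 || !v_4) forces v_3 = True.
  then (v_2 || !v_3) forces v_2 = True.
  then (!v_2 || !v_7) forces v_7 = False.
  then (!v_2 || !v_6 || v_7) forces v_6 = False.
  then (!v_2 || !v_4 || !v_5) forces v_5 = False.
All clauses satisfied.

v_0=T, v_1=T, v_2=T, v_3=T, v_4=T, v_5=F, v_6=F, v_7=F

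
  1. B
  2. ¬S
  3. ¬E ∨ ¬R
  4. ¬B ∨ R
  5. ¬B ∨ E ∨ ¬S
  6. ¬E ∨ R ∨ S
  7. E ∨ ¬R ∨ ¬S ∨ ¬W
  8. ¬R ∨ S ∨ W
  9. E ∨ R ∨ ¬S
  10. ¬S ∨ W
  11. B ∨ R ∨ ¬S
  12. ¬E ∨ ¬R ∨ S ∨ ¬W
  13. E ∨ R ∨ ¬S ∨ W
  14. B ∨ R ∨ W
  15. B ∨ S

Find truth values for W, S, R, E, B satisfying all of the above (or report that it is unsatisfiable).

Unit clause (B) forces B = True.
Unit clause (¬S) forces S = False.
In (¬B ∨ R) only R is left, so R = True.
In (¬R ∨ S ∨ W) only W is left, so W = True.
In (¬E ∨ ¬R ∨ S ∨ ¬W) only ¬E is left, so E = False.
All clauses satisfied.

W: True, S: False, R: True, E: False, B: True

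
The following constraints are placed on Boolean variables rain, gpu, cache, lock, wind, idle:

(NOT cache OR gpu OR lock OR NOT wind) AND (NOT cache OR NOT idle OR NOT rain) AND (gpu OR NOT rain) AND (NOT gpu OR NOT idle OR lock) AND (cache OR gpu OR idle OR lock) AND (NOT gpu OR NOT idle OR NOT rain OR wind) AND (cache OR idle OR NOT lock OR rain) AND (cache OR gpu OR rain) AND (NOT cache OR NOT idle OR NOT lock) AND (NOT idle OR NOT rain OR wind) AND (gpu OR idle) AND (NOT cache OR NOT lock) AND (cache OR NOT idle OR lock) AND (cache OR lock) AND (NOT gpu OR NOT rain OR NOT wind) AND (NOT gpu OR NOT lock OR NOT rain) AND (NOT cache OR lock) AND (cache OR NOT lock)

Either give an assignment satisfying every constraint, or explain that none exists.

Case cache = True:
  (NOT cache OR NOT lock) forces lock = False.
  Clause (NOT cache OR lock) is falsified — contradiction.
Case cache = False:
  (cache OR lock) forces lock = True.
  Clause (cache OR NOT lock) is falsified — contradiction.
Both cases fail, so the formula is unsatisfiable.

UNSATISFIABLE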